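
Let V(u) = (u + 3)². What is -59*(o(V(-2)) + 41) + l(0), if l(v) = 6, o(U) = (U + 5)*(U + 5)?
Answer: -4537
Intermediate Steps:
V(u) = (3 + u)²
o(U) = (5 + U)² (o(U) = (5 + U)*(5 + U) = (5 + U)²)
-59*(o(V(-2)) + 41) + l(0) = -59*((5 + (3 - 2)²)² + 41) + 6 = -59*((5 + 1²)² + 41) + 6 = -59*((5 + 1)² + 41) + 6 = -59*(6² + 41) + 6 = -59*(36 + 41) + 6 = -59*77 + 6 = -4543 + 6 = -4537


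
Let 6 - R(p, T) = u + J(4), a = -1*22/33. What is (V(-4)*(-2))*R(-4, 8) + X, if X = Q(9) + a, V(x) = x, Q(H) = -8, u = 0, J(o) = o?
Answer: 22/3 ≈ 7.3333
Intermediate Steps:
a = -2/3 (a = -22*1/33 = -2/3 ≈ -0.66667)
X = -26/3 (X = -8 - 2/3 = -26/3 ≈ -8.6667)
R(p, T) = 2 (R(p, T) = 6 - (0 + 4) = 6 - 1*4 = 6 - 4 = 2)
(V(-4)*(-2))*R(-4, 8) + X = -4*(-2)*2 - 26/3 = 8*2 - 26/3 = 16 - 26/3 = 22/3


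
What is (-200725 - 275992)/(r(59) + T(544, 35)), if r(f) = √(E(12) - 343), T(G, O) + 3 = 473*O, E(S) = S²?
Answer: -7890619784/273968903 + 476717*I*√199/273968903 ≈ -28.801 + 0.024546*I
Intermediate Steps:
T(G, O) = -3 + 473*O
r(f) = I*√199 (r(f) = √(12² - 343) = √(144 - 343) = √(-199) = I*√199)
(-200725 - 275992)/(r(59) + T(544, 35)) = (-200725 - 275992)/(I*√199 + (-3 + 473*35)) = -476717/(I*√199 + (-3 + 16555)) = -476717/(I*√199 + 16552) = -476717/(16552 + I*√199)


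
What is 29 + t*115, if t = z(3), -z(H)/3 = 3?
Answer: -1006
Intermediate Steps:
z(H) = -9 (z(H) = -3*3 = -9)
t = -9
29 + t*115 = 29 - 9*115 = 29 - 1035 = -1006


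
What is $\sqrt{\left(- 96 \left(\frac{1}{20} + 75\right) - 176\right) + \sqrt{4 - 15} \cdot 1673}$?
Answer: $\frac{\sqrt{-184520 + 41825 i \sqrt{11}}}{5} \approx 30.439 + 91.145 i$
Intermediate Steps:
$\sqrt{\left(- 96 \left(\frac{1}{20} + 75\right) - 176\right) + \sqrt{4 - 15} \cdot 1673} = \sqrt{\left(- 96 \left(\frac{1}{20} + 75\right) - 176\right) + \sqrt{-11} \cdot 1673} = \sqrt{\left(\left(-96\right) \frac{1501}{20} - 176\right) + i \sqrt{11} \cdot 1673} = \sqrt{\left(- \frac{36024}{5} - 176\right) + 1673 i \sqrt{11}} = \sqrt{- \frac{36904}{5} + 1673 i \sqrt{11}}$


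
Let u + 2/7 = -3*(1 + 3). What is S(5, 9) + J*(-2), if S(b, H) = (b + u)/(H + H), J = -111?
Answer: 9307/42 ≈ 221.60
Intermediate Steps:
u = -86/7 (u = -2/7 - 3*(1 + 3) = -2/7 - 3*4 = -2/7 - 12 = -86/7 ≈ -12.286)
S(b, H) = (-86/7 + b)/(2*H) (S(b, H) = (b - 86/7)/(H + H) = (-86/7 + b)/((2*H)) = (-86/7 + b)*(1/(2*H)) = (-86/7 + b)/(2*H))
S(5, 9) + J*(-2) = (1/14)*(-86 + 7*5)/9 - 111*(-2) = (1/14)*(1/9)*(-86 + 35) + 222 = (1/14)*(1/9)*(-51) + 222 = -17/42 + 222 = 9307/42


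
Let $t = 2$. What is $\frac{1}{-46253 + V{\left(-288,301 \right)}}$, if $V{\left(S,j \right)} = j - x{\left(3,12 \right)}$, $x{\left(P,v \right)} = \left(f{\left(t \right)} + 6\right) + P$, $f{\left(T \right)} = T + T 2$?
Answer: $- \frac{1}{45967} \approx -2.1755 \cdot 10^{-5}$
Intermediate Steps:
$f{\left(T \right)} = 3 T$ ($f{\left(T \right)} = T + 2 T = 3 T$)
$x{\left(P,v \right)} = 12 + P$ ($x{\left(P,v \right)} = \left(3 \cdot 2 + 6\right) + P = \left(6 + 6\right) + P = 12 + P$)
$V{\left(S,j \right)} = -15 + j$ ($V{\left(S,j \right)} = j - \left(12 + 3\right) = j - 15 = -15 + j$)
$\frac{1}{-46253 + V{\left(-288,301 \right)}} = \frac{1}{-46253 + \left(-15 + 301\right)} = \frac{1}{-46253 + 286} = \frac{1}{-45967} = - \frac{1}{45967}$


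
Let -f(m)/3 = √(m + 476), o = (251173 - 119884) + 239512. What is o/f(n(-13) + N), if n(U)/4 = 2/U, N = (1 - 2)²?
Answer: -370801*√80509/18579 ≈ -5662.9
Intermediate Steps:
N = 1 (N = (-1)² = 1)
n(U) = 8/U (n(U) = 4*(2/U) = 8/U)
o = 370801 (o = 131289 + 239512 = 370801)
f(m) = -3*√(476 + m) (f(m) = -3*√(m + 476) = -3*√(476 + m))
o/f(n(-13) + N) = 370801/((-3*√(476 + (8/(-13) + 1)))) = 370801/((-3*√(476 + (8*(-1/13) + 1)))) = 370801/((-3*√(476 + (-8/13 + 1)))) = 370801/((-3*√(476 + 5/13))) = 370801/((-3*√80509/13)) = 370801*(-√80509/18579) = -370801*√80509/18579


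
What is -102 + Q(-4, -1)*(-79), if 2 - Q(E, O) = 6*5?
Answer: 2110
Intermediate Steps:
Q(E, O) = -28 (Q(E, O) = 2 - 6*5 = 2 - 1*30 = 2 - 30 = -28)
-102 + Q(-4, -1)*(-79) = -102 - 28*(-79) = -102 + 2212 = 2110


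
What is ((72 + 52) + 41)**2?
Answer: 27225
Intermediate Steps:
((72 + 52) + 41)**2 = (124 + 41)**2 = 165**2 = 27225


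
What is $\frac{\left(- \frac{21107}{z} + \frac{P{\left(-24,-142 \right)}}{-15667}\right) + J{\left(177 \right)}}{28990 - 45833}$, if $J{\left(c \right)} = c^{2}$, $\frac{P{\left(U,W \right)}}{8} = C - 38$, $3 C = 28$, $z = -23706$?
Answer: $- \frac{11635986307703}{6255522235386} \approx -1.8601$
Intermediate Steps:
$C = \frac{28}{3}$ ($C = \frac{1}{3} \cdot 28 = \frac{28}{3} \approx 9.3333$)
$P{\left(U,W \right)} = - \frac{688}{3}$ ($P{\left(U,W \right)} = 8 \left(\frac{28}{3} - 38\right) = 8 \left(- \frac{86}{3}\right) = - \frac{688}{3}$)
$\frac{\left(- \frac{21107}{z} + \frac{P{\left(-24,-142 \right)}}{-15667}\right) + J{\left(177 \right)}}{28990 - 45833} = \frac{\left(- \frac{21107}{-23706} - \frac{688}{3 \left(-15667\right)}\right) + 177^{2}}{28990 - 45833} = \frac{\left(\left(-21107\right) \left(- \frac{1}{23706}\right) - - \frac{688}{47001}\right) + 31329}{-16843} = \left(\left(\frac{21107}{23706} + \frac{688}{47001}\right) + 31329\right) \left(- \frac{1}{16843}\right) = \left(\frac{336119945}{371401902} + 31329\right) \left(- \frac{1}{16843}\right) = \frac{11635986307703}{371401902} \left(- \frac{1}{16843}\right) = - \frac{11635986307703}{6255522235386}$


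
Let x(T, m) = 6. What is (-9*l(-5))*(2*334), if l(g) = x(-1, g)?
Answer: -36072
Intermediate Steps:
l(g) = 6
(-9*l(-5))*(2*334) = (-9*6)*(2*334) = -54*668 = -36072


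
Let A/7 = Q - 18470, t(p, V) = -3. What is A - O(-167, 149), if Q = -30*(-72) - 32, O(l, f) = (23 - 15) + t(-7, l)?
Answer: -114399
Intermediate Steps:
O(l, f) = 5 (O(l, f) = (23 - 15) - 3 = 8 - 3 = 5)
Q = 2128 (Q = 2160 - 32 = 2128)
A = -114394 (A = 7*(2128 - 18470) = 7*(-16342) = -114394)
A - O(-167, 149) = -114394 - 1*5 = -114394 - 5 = -114399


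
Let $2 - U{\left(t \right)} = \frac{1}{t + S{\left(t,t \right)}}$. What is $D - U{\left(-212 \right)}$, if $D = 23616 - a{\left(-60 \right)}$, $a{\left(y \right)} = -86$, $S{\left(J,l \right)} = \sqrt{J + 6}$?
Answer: $\frac{535027394}{22575} - \frac{i \sqrt{206}}{45150} \approx 23700.0 - 0.00031789 i$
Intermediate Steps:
$S{\left(J,l \right)} = \sqrt{6 + J}$
$D = 23702$ ($D = 23616 - -86 = 23616 + 86 = 23702$)
$U{\left(t \right)} = 2 - \frac{1}{t + \sqrt{6 + t}}$
$D - U{\left(-212 \right)} = 23702 - \frac{-1 + 2 \left(-212\right) + 2 \sqrt{6 - 212}}{-212 + \sqrt{6 - 212}} = 23702 - \frac{-1 - 424 + 2 \sqrt{-206}}{-212 + \sqrt{-206}} = 23702 - \frac{-1 - 424 + 2 i \sqrt{206}}{-212 + i \sqrt{206}} = 23702 - \frac{-425 + 2 i \sqrt{206}}{-212 + i \sqrt{206}}$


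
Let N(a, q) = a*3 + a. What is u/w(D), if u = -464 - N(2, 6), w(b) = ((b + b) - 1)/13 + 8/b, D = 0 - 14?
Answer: 42952/255 ≈ 168.44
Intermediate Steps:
D = -14
w(b) = -1/13 + 8/b + 2*b/13 (w(b) = (2*b - 1)*(1/13) + 8/b = (-1 + 2*b)*(1/13) + 8/b = (-1/13 + 2*b/13) + 8/b = -1/13 + 8/b + 2*b/13)
N(a, q) = 4*a (N(a, q) = 3*a + a = 4*a)
u = -472 (u = -464 - 4*2 = -464 - 1*8 = -464 - 8 = -472)
u/w(D) = -472*(-182/(104 - 14*(-1 + 2*(-14)))) = -472*(-182/(104 - 14*(-1 - 28))) = -472*(-182/(104 - 14*(-29))) = -472*(-182/(104 + 406)) = -472/((1/13)*(-1/14)*510) = -472/(-255/91) = -472*(-91/255) = 42952/255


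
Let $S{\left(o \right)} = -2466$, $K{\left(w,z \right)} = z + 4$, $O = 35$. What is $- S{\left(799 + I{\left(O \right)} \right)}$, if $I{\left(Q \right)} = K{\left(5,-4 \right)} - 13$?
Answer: $2466$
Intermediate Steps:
$K{\left(w,z \right)} = 4 + z$
$I{\left(Q \right)} = -13$ ($I{\left(Q \right)} = \left(4 - 4\right) - 13 = 0 - 13 = -13$)
$- S{\left(799 + I{\left(O \right)} \right)} = \left(-1\right) \left(-2466\right) = 2466$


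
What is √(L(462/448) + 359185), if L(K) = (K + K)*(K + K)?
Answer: √91952449/16 ≈ 599.32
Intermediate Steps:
L(K) = 4*K² (L(K) = (2*K)*(2*K) = 4*K²)
√(L(462/448) + 359185) = √(4*(462/448)² + 359185) = √(4*(462*(1/448))² + 359185) = √(4*(33/32)² + 359185) = √(4*(1089/1024) + 359185) = √(1089/256 + 359185) = √(91952449/256) = √91952449/16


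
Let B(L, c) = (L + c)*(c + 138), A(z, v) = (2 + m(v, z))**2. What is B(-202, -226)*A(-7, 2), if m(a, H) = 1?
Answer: 338976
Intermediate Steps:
A(z, v) = 9 (A(z, v) = (2 + 1)**2 = 3**2 = 9)
B(L, c) = (138 + c)*(L + c) (B(L, c) = (L + c)*(138 + c) = (138 + c)*(L + c))
B(-202, -226)*A(-7, 2) = ((-226)**2 + 138*(-202) + 138*(-226) - 202*(-226))*9 = (51076 - 27876 - 31188 + 45652)*9 = 37664*9 = 338976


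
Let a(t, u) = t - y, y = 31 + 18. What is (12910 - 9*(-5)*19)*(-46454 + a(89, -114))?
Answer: -638888710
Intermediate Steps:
y = 49
a(t, u) = -49 + t (a(t, u) = t - 1*49 = t - 49 = -49 + t)
(12910 - 9*(-5)*19)*(-46454 + a(89, -114)) = (12910 - 9*(-5)*19)*(-46454 + (-49 + 89)) = (12910 + 45*19)*(-46454 + 40) = (12910 + 855)*(-46414) = 13765*(-46414) = -638888710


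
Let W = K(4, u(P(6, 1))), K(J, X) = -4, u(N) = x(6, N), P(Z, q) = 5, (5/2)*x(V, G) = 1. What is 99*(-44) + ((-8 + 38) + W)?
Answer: -4330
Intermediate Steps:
x(V, G) = ⅖ (x(V, G) = (⅖)*1 = ⅖)
u(N) = ⅖
W = -4
99*(-44) + ((-8 + 38) + W) = 99*(-44) + ((-8 + 38) - 4) = -4356 + (30 - 4) = -4356 + 26 = -4330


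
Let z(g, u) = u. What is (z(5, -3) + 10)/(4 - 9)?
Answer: -7/5 ≈ -1.4000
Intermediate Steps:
(z(5, -3) + 10)/(4 - 9) = (-3 + 10)/(4 - 9) = 7/(-5) = 7*(-1/5) = -7/5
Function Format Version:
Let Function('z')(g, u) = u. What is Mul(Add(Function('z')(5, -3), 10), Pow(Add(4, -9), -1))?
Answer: Rational(-7, 5) ≈ -1.4000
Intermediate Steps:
Mul(Add(Function('z')(5, -3), 10), Pow(Add(4, -9), -1)) = Mul(Add(-3, 10), Pow(Add(4, -9), -1)) = Mul(7, Pow(-5, -1)) = Mul(7, Rational(-1, 5)) = Rational(-7, 5)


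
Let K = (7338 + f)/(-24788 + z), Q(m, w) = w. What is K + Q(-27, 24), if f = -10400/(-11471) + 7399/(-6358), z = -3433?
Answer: 16287464367239/686077137526 ≈ 23.740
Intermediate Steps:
f = -18750729/72932618 (f = -10400*(-1/11471) + 7399*(-1/6358) = 10400/11471 - 7399/6358 = -18750729/72932618 ≈ -0.25710)
K = -178386933385/686077137526 (K = (7338 - 18750729/72932618)/(-24788 - 3433) = (535160800155/72932618)/(-28221) = (535160800155/72932618)*(-1/28221) = -178386933385/686077137526 ≈ -0.26001)
K + Q(-27, 24) = -178386933385/686077137526 + 24 = 16287464367239/686077137526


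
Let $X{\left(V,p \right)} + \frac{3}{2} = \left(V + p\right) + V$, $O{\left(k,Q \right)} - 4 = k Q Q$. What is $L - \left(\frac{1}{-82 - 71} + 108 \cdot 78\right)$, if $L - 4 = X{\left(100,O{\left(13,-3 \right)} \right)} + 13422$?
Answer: $\frac{1628381}{306} \approx 5321.5$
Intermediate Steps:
$O{\left(k,Q \right)} = 4 + k Q^{2}$ ($O{\left(k,Q \right)} = 4 + k Q Q = 4 + Q k Q = 4 + k Q^{2}$)
$X{\left(V,p \right)} = - \frac{3}{2} + p + 2 V$ ($X{\left(V,p \right)} = - \frac{3}{2} + \left(\left(V + p\right) + V\right) = - \frac{3}{2} + \left(p + 2 V\right) = - \frac{3}{2} + p + 2 V$)
$L = \frac{27491}{2}$ ($L = 4 + \left(\left(- \frac{3}{2} + \left(4 + 13 \left(-3\right)^{2}\right) + 2 \cdot 100\right) + 13422\right) = 4 + \left(\left(- \frac{3}{2} + \left(4 + 13 \cdot 9\right) + 200\right) + 13422\right) = 4 + \left(\left(- \frac{3}{2} + \left(4 + 117\right) + 200\right) + 13422\right) = 4 + \left(\left(- \frac{3}{2} + 121 + 200\right) + 13422\right) = 4 + \left(\frac{639}{2} + 13422\right) = 4 + \frac{27483}{2} = \frac{27491}{2} \approx 13746.0$)
$L - \left(\frac{1}{-82 - 71} + 108 \cdot 78\right) = \frac{27491}{2} - \left(\frac{1}{-82 - 71} + 108 \cdot 78\right) = \frac{27491}{2} - \left(\frac{1}{-153} + 8424\right) = \frac{27491}{2} - \left(- \frac{1}{153} + 8424\right) = \frac{27491}{2} - \frac{1288871}{153} = \frac{1628381}{306}$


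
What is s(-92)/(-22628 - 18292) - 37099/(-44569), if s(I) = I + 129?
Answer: 1516442027/1823763480 ≈ 0.83149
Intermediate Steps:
s(I) = 129 + I
s(-92)/(-22628 - 18292) - 37099/(-44569) = (129 - 92)/(-22628 - 18292) - 37099/(-44569) = 37/(-40920) - 37099*(-1/44569) = 37*(-1/40920) + 37099/44569 = -37/40920 + 37099/44569 = 1516442027/1823763480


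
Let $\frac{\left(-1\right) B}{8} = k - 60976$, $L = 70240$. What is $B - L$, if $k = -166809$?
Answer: $1752040$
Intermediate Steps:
$B = 1822280$ ($B = - 8 \left(-166809 - 60976\right) = \left(-8\right) \left(-227785\right) = 1822280$)
$B - L = 1822280 - 70240 = 1752040$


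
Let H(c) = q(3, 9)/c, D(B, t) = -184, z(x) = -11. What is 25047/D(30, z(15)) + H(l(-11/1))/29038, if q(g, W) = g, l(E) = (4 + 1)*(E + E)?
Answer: -869615511/6388360 ≈ -136.13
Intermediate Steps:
l(E) = 10*E (l(E) = 5*(2*E) = 10*E)
H(c) = 3/c
25047/D(30, z(15)) + H(l(-11/1))/29038 = 25047/(-184) + (3/((10*(-11/1))))/29038 = 25047*(-1/184) + (3/((10*(-11*1))))*(1/29038) = -1089/8 + (3/((10*(-11))))*(1/29038) = -1089/8 + (3/(-110))*(1/29038) = -1089/8 + (3*(-1/110))*(1/29038) = -1089/8 - 3/110*1/29038 = -1089/8 - 3/3194180 = -869615511/6388360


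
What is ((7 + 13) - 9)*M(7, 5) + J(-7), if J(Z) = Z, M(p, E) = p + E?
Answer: 125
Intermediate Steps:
M(p, E) = E + p
((7 + 13) - 9)*M(7, 5) + J(-7) = ((7 + 13) - 9)*(5 + 7) - 7 = (20 - 9)*12 - 7 = 11*12 - 7 = 132 - 7 = 125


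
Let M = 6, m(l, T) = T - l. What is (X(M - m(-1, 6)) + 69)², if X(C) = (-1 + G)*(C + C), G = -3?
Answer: 5929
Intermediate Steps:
X(C) = -8*C (X(C) = (-1 - 3)*(C + C) = -8*C)
(X(M - m(-1, 6)) + 69)² = (-8*(6 - (6 - 1*(-1))) + 69)² = (-8*(6 - (6 + 1)) + 69)² = (-8*(6 - 1*7) + 69)² = (-8*(6 - 7) + 69)² = (-8*(-1) + 69)² = (8 + 69)² = 77² = 5929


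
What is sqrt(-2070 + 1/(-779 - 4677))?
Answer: I*sqrt(3851227061)/1364 ≈ 45.497*I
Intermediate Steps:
sqrt(-2070 + 1/(-779 - 4677)) = sqrt(-2070 + 1/(-5456)) = sqrt(-2070 - 1/5456) = sqrt(-11293921/5456) = I*sqrt(3851227061)/1364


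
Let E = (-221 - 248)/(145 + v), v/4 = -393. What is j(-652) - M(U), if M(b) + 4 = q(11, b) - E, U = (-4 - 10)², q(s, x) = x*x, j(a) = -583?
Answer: -55645396/1427 ≈ -38995.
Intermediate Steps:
v = -1572 (v = 4*(-393) = -1572)
E = 469/1427 (E = (-221 - 248)/(145 - 1572) = -469/(-1427) = -469*(-1/1427) = 469/1427 ≈ 0.32866)
q(s, x) = x²
U = 196 (U = (-14)² = 196)
M(b) = -6177/1427 + b² (M(b) = -4 + (b² - 1*469/1427) = -4 + (b² - 469/1427) = -4 + (-469/1427 + b²) = -6177/1427 + b²)
j(-652) - M(U) = -583 - (-6177/1427 + 196²) = -583 - (-6177/1427 + 38416) = -583 - 1*54813455/1427 = -583 - 54813455/1427 = -55645396/1427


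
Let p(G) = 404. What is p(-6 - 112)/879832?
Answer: 101/219958 ≈ 0.00045918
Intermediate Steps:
p(-6 - 112)/879832 = 404/879832 = 404*(1/879832) = 101/219958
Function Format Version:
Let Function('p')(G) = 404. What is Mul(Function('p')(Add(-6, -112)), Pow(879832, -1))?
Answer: Rational(101, 219958) ≈ 0.00045918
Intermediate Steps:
Mul(Function('p')(Add(-6, -112)), Pow(879832, -1)) = Mul(404, Pow(879832, -1)) = Mul(404, Rational(1, 879832)) = Rational(101, 219958)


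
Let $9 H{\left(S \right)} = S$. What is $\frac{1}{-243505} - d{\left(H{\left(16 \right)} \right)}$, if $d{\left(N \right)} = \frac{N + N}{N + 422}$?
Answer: $- \frac{3897987}{464364035} \approx -0.0083942$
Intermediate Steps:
$H{\left(S \right)} = \frac{S}{9}$
$d{\left(N \right)} = \frac{2 N}{422 + N}$
$\frac{1}{-243505} - d{\left(H{\left(16 \right)} \right)} = \frac{1}{-243505} - \frac{2 \cdot \frac{1}{9} \cdot 16}{422 + \frac{1}{9} \cdot 16} = - \frac{1}{243505} - 2 \cdot \frac{16}{9} \frac{1}{422 + \frac{16}{9}} = - \frac{1}{243505} - 2 \cdot \frac{16}{9} \frac{1}{\frac{3814}{9}} = - \frac{1}{243505} - 2 \cdot \frac{16}{9} \cdot \frac{9}{3814} = - \frac{1}{243505} - \frac{16}{1907} = - \frac{3897987}{464364035}$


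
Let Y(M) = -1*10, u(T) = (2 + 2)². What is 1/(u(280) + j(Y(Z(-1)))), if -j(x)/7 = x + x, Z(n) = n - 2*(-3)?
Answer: 1/156 ≈ 0.0064103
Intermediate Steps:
Z(n) = 6 + n (Z(n) = n + 6 = 6 + n)
u(T) = 16 (u(T) = 4² = 16)
Y(M) = -10
j(x) = -14*x (j(x) = -7*(x + x) = -14*x)
1/(u(280) + j(Y(Z(-1)))) = 1/(16 - 14*(-10)) = 1/(16 + 140) = 1/156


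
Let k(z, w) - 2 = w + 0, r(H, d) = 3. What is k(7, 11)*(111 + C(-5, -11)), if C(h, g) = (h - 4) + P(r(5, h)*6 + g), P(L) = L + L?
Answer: 1508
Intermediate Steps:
P(L) = 2*L
k(z, w) = 2 + w (k(z, w) = 2 + (w + 0) = 2 + w)
C(h, g) = 32 + h + 2*g (C(h, g) = (h - 4) + 2*(3*6 + g) = (-4 + h) + 2*(18 + g) = (-4 + h) + (36 + 2*g) = 32 + h + 2*g)
k(7, 11)*(111 + C(-5, -11)) = (2 + 11)*(111 + (32 - 5 + 2*(-11))) = 13*(111 + (32 - 5 - 22)) = 13*(111 + 5) = 13*116 = 1508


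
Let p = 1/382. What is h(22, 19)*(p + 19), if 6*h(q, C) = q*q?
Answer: 878339/573 ≈ 1532.9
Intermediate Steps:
h(q, C) = q²/6 (h(q, C) = (q*q)/6 = q²/6)
p = 1/382 ≈ 0.0026178
h(22, 19)*(p + 19) = ((⅙)*22²)*(1/382 + 19) = ((⅙)*484)*(7259/382) = (242/3)*(7259/382) = 878339/573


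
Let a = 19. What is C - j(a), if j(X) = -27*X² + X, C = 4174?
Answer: 13902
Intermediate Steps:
j(X) = X - 27*X²
C - j(a) = 4174 - 19*(1 - 27*19) = 4174 - 19*(1 - 513) = 4174 - 19*(-512) = 4174 - 1*(-9728) = 4174 + 9728 = 13902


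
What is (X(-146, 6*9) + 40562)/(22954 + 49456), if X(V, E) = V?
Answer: 20208/36205 ≈ 0.55816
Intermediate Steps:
(X(-146, 6*9) + 40562)/(22954 + 49456) = (-146 + 40562)/(22954 + 49456) = 40416/72410 = 40416*(1/72410) = 20208/36205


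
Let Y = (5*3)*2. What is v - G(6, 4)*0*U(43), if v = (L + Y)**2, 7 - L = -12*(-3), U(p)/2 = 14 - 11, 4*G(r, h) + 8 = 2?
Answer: 1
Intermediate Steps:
G(r, h) = -3/2 (G(r, h) = -2 + (1/4)*2 = -2 + 1/2 = -3/2)
U(p) = 6 (U(p) = 2*(14 - 11) = 2*3 = 6)
L = -29 (L = 7 - (-12)*(-3) = 7 - 1*36 = 7 - 36 = -29)
Y = 30 (Y = 15*2 = 30)
v = 1 (v = (-29 + 30)**2 = 1**2 = 1)
v - G(6, 4)*0*U(43) = 1 - (-3/2*0)*6 = 1 - 0*6 = 1 - 1*0 = 1 + 0 = 1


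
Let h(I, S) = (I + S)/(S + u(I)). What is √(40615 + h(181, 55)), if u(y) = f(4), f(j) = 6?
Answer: √151142811/61 ≈ 201.54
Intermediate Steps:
u(y) = 6
h(I, S) = (I + S)/(6 + S) (h(I, S) = (I + S)/(S + 6) = (I + S)/(6 + S))
√(40615 + h(181, 55)) = √(40615 + (181 + 55)/(6 + 55)) = √(40615 + 236/61) = √(2477751/61) = √151142811/61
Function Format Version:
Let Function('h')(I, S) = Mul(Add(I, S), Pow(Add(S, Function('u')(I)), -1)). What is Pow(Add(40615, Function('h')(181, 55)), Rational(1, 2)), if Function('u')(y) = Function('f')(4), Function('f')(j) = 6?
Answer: Mul(Rational(1, 61), Pow(151142811, Rational(1, 2))) ≈ 201.54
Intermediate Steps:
Function('u')(y) = 6
Function('h')(I, S) = Mul(Pow(Add(6, S), -1), Add(I, S)) (Function('h')(I, S) = Mul(Add(I, S), Pow(Add(S, 6), -1)) = Mul(Add(I, S), Pow(Add(6, S), -1)) = Mul(Pow(Add(6, S), -1), Add(I, S)))
Pow(Add(40615, Function('h')(181, 55)), Rational(1, 2)) = Pow(Add(40615, Mul(Pow(Add(6, 55), -1), Add(181, 55))), Rational(1, 2)) = Pow(Add(40615, Mul(Pow(61, -1), 236)), Rational(1, 2)) = Pow(Add(40615, Mul(Rational(1, 61), 236)), Rational(1, 2)) = Pow(Add(40615, Rational(236, 61)), Rational(1, 2)) = Pow(Rational(2477751, 61), Rational(1, 2)) = Mul(Rational(1, 61), Pow(151142811, Rational(1, 2)))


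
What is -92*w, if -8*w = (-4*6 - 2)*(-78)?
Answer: 23322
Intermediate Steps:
w = -507/2 (w = -(-4*6 - 2)*(-78)/8 = -(-24 - 2)*(-78)/8 = -(-13)*(-78)/4 = -⅛*2028 = -507/2 ≈ -253.50)
-92*w = -92*(-507/2) = 23322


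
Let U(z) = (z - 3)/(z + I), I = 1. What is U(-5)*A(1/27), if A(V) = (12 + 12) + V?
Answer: 1298/27 ≈ 48.074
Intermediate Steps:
U(z) = (-3 + z)/(1 + z) (U(z) = (z - 3)/(z + 1) = (-3 + z)/(1 + z))
A(V) = 24 + V
U(-5)*A(1/27) = ((-3 - 5)/(1 - 5))*(24 + 1/27) = (-8/(-4))*(24 + 1/27) = -¼*(-8)*(649/27) = 2*(649/27) = 1298/27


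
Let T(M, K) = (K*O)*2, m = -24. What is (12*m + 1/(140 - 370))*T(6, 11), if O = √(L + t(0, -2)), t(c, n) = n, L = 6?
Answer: -1457302/115 ≈ -12672.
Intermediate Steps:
O = 2 (O = √(6 - 2) = √4 = 2)
T(M, K) = 4*K (T(M, K) = (K*2)*2 = (2*K)*2 = 4*K)
(12*m + 1/(140 - 370))*T(6, 11) = (12*(-24) + 1/(140 - 370))*(4*11) = (-288 + 1/(-230))*44 = (-288 - 1/230)*44 = -66241/230*44 = -1457302/115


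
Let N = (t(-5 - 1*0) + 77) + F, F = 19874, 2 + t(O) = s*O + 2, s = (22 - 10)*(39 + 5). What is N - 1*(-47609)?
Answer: 64920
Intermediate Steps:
s = 528 (s = 12*44 = 528)
t(O) = 528*O (t(O) = -2 + (528*O + 2) = -2 + (2 + 528*O) = 528*O)
N = 17311 (N = (528*(-5 - 1*0) + 77) + 19874 = (528*(-5 + 0) + 77) + 19874 = (528*(-5) + 77) + 19874 = (-2640 + 77) + 19874 = -2563 + 19874 = 17311)
N - 1*(-47609) = 17311 - 1*(-47609) = 17311 + 47609 = 64920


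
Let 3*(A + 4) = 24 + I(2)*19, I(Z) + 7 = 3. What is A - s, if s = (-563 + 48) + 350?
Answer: 431/3 ≈ 143.67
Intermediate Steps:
s = -165 (s = -515 + 350 = -165)
I(Z) = -4 (I(Z) = -7 + 3 = -4)
A = -64/3 (A = -4 + (24 - 4*19)/3 = -4 + (24 - 76)/3 = -4 + (1/3)*(-52) = -4 - 52/3 = -64/3 ≈ -21.333)
A - s = -64/3 - 1*(-165) = -64/3 + 165 = 431/3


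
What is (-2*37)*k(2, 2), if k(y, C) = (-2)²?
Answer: -296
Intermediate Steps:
k(y, C) = 4
(-2*37)*k(2, 2) = -2*37*4 = -74*4 = -296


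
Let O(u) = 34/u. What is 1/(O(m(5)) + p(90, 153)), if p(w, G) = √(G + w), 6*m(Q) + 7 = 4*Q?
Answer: 884/183 - 169*√3/61 ≈ 0.031969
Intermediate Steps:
m(Q) = -7/6 + 2*Q/3 (m(Q) = -7/6 + (4*Q)/6 = -7/6 + 2*Q/3)
1/(O(m(5)) + p(90, 153)) = 1/(34/(-7/6 + (⅔)*5) + √(153 + 90)) = 1/(34/(-7/6 + 10/3) + √243) = 1/(34/(13/6) + 9*√3) = 1/(34*(6/13) + 9*√3) = 1/(204/13 + 9*√3)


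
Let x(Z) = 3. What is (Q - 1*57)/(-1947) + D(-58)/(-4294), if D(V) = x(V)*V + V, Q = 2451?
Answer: -1638022/1393403 ≈ -1.1756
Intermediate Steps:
D(V) = 4*V (D(V) = 3*V + V = 4*V)
(Q - 1*57)/(-1947) + D(-58)/(-4294) = (2451 - 1*57)/(-1947) + (4*(-58))/(-4294) = (2451 - 57)*(-1/1947) - 232*(-1/4294) = 2394*(-1/1947) + 116/2147 = -798/649 + 116/2147 = -1638022/1393403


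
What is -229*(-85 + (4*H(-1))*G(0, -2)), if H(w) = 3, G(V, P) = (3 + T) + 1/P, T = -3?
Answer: 20839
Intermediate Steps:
G(V, P) = 1/P (G(V, P) = (3 - 3) + 1/P = 0 + 1/P = 1/P)
-229*(-85 + (4*H(-1))*G(0, -2)) = -229*(-85 + (4*3)/(-2)) = -229*(-85 + 12*(-½)) = -229*(-85 - 6) = -229*(-91) = 20839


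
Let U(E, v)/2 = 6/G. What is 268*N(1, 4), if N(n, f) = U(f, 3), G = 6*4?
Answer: 134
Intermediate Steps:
G = 24
U(E, v) = ½ (U(E, v) = 2*(6/24) = 2*(6*(1/24)) = 2*(¼) = ½)
N(n, f) = ½
268*N(1, 4) = 268*(½) = 134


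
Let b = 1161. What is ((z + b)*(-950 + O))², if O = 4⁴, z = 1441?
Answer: 3260870300944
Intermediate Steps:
O = 256
((z + b)*(-950 + O))² = ((1441 + 1161)*(-950 + 256))² = (2602*(-694))² = (-1805788)² = 3260870300944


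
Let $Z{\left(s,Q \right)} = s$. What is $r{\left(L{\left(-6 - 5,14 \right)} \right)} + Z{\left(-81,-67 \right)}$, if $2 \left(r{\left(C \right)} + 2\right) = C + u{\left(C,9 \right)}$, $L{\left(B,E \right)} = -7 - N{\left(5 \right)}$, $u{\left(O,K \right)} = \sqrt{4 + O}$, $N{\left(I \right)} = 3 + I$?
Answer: $- \frac{181}{2} + \frac{i \sqrt{11}}{2} \approx -90.5 + 1.6583 i$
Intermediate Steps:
$L{\left(B,E \right)} = -15$ ($L{\left(B,E \right)} = -7 - \left(3 + 5\right) = -7 - 8 = -15$)
$r{\left(C \right)} = -2 + \frac{C}{2} + \frac{\sqrt{4 + C}}{2}$ ($r{\left(C \right)} = -2 + \frac{C + \sqrt{4 + C}}{2} = -2 + \left(\frac{C}{2} + \frac{\sqrt{4 + C}}{2}\right) = -2 + \frac{C}{2} + \frac{\sqrt{4 + C}}{2}$)
$r{\left(L{\left(-6 - 5,14 \right)} \right)} + Z{\left(-81,-67 \right)} = \left(-2 + \frac{1}{2} \left(-15\right) + \frac{\sqrt{4 - 15}}{2}\right) - 81 = \left(-2 - \frac{15}{2} + \frac{\sqrt{-11}}{2}\right) - 81 = \left(-2 - \frac{15}{2} + \frac{i \sqrt{11}}{2}\right) - 81 = \left(- \frac{19}{2} + \frac{i \sqrt{11}}{2}\right) - 81 = - \frac{181}{2} + \frac{i \sqrt{11}}{2}$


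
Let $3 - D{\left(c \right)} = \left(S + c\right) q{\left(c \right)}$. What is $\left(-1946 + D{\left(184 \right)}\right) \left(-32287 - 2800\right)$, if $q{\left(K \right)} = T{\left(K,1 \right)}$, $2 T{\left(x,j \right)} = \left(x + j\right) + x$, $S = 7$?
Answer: $\frac{2609244755}{2} \approx 1.3046 \cdot 10^{9}$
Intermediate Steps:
$T{\left(x,j \right)} = x + \frac{j}{2}$ ($T{\left(x,j \right)} = \frac{\left(x + j\right) + x}{2} = \frac{\left(j + x\right) + x}{2} = \frac{j + 2 x}{2} = x + \frac{j}{2}$)
$q{\left(K \right)} = \frac{1}{2} + K$ ($q{\left(K \right)} = K + \frac{1}{2} \cdot 1 = K + \frac{1}{2} = \frac{1}{2} + K$)
$D{\left(c \right)} = 3 - \left(\frac{1}{2} + c\right) \left(7 + c\right)$ ($D{\left(c \right)} = 3 - \left(7 + c\right) \left(\frac{1}{2} + c\right) = 3 - \left(\frac{1}{2} + c\right) \left(7 + c\right)$)
$\left(-1946 + D{\left(184 \right)}\right) \left(-32287 - 2800\right) = \left(-1946 - \frac{70473}{2}\right) \left(-32287 - 2800\right) = \left(-1946 - \frac{70473}{2}\right) \left(-35087\right) = \left(- \frac{74365}{2}\right) \left(-35087\right) = \frac{2609244755}{2}$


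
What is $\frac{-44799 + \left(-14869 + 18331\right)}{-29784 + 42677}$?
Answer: $- \frac{41337}{12893} \approx -3.2062$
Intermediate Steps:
$\frac{-44799 + \left(-14869 + 18331\right)}{-29784 + 42677} = \frac{-44799 + 3462}{12893} = \left(-41337\right) \frac{1}{12893} = - \frac{41337}{12893}$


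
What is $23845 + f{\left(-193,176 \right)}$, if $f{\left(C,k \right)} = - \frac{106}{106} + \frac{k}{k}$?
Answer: $23845$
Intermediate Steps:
$f{\left(C,k \right)} = 0$ ($f{\left(C,k \right)} = \left(-106\right) \frac{1}{106} + 1 = -1 + 1 = 0$)
$23845 + f{\left(-193,176 \right)} = 23845 + 0 = 23845$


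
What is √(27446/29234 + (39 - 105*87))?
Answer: I*√1943220654053/14617 ≈ 95.368*I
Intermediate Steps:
√(27446/29234 + (39 - 105*87)) = √(27446*(1/29234) + (39 - 9135)) = √(13723/14617 - 9096) = √(-132942509/14617) = I*√1943220654053/14617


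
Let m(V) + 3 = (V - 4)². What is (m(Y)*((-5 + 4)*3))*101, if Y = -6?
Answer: -29391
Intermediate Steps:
m(V) = -3 + (-4 + V)² (m(V) = -3 + (V - 4)² = -3 + (-4 + V)²)
(m(Y)*((-5 + 4)*3))*101 = ((-3 + (-4 - 6)²)*((-5 + 4)*3))*101 = ((-3 + (-10)²)*(-1*3))*101 = ((-3 + 100)*(-3))*101 = (97*(-3))*101 = -291*101 = -29391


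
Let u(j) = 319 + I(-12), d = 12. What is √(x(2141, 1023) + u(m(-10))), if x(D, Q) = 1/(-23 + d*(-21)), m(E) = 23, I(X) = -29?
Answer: 3*√97471/55 ≈ 17.029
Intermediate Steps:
u(j) = 290 (u(j) = 319 - 29 = 290)
x(D, Q) = -1/275 (x(D, Q) = 1/(-23 + 12*(-21)) = 1/(-23 - 252) = 1/(-275) = -1/275)
√(x(2141, 1023) + u(m(-10))) = √(-1/275 + 290) = √(79749/275) = 3*√97471/55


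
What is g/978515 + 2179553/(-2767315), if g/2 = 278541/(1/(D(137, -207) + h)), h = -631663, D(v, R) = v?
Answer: -38943044523447775/108314369489 ≈ -3.5954e+5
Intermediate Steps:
g = -351811767132 (g = 2*(278541/(1/(137 - 631663))) = 2*(278541/(1/(-631526))) = 2*(278541/(-1/631526)) = 2*(278541*(-631526)) = 2*(-175905883566) = -351811767132)
g/978515 + 2179553/(-2767315) = -351811767132/978515 + 2179553/(-2767315) = -351811767132*1/978515 + 2179553*(-1/2767315) = -351811767132/978515 - 2179553/2767315 = -38943044523447775/108314369489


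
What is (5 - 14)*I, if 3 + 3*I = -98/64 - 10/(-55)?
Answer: 4593/352 ≈ 13.048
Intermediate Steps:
I = -1531/1056 (I = -1 + (-98/64 - 10/(-55))/3 = -1 + (-98*1/64 - 10*(-1/55))/3 = -1 + (-49/32 + 2/11)/3 = -1 + (⅓)*(-475/352) = -1 - 475/1056 = -1531/1056 ≈ -1.4498)
(5 - 14)*I = (5 - 14)*(-1531/1056) = -9*(-1531/1056) = 4593/352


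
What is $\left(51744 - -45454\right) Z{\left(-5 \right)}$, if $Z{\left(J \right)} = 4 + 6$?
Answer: $971980$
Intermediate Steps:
$Z{\left(J \right)} = 10$
$\left(51744 - -45454\right) Z{\left(-5 \right)} = \left(51744 - -45454\right) 10 = \left(51744 + 45454\right) 10 = 97198 \cdot 10 = 971980$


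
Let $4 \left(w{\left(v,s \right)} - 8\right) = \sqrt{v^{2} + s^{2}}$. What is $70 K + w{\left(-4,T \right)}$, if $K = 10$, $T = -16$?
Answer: $708 + \sqrt{17} \approx 712.12$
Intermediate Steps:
$w{\left(v,s \right)} = 8 + \frac{\sqrt{s^{2} + v^{2}}}{4}$ ($w{\left(v,s \right)} = 8 + \frac{\sqrt{v^{2} + s^{2}}}{4} = 8 + \frac{\sqrt{s^{2} + v^{2}}}{4}$)
$70 K + w{\left(-4,T \right)} = 70 \cdot 10 + \left(8 + \frac{\sqrt{\left(-16\right)^{2} + \left(-4\right)^{2}}}{4}\right) = 700 + \left(8 + \frac{\sqrt{256 + 16}}{4}\right) = 700 + \left(8 + \frac{\sqrt{272}}{4}\right) = 700 + \left(8 + \frac{4 \sqrt{17}}{4}\right) = 700 + \left(8 + \sqrt{17}\right) = 708 + \sqrt{17}$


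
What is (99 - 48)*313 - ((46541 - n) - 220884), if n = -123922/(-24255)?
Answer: 4615995952/24255 ≈ 1.9031e+5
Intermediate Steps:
n = 123922/24255 (n = -123922*(-1/24255) = 123922/24255 ≈ 5.1091)
(99 - 48)*313 - ((46541 - n) - 220884) = (99 - 48)*313 - ((46541 - 1*123922/24255) - 220884) = 51*313 - ((46541 - 123922/24255) - 220884) = 15963 - (1128728033/24255 - 220884) = 15963 - 1*(-4228813387/24255) = 15963 + 4228813387/24255 = 4615995952/24255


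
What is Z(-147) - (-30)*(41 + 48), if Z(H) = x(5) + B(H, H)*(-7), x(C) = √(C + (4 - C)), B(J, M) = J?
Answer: 3701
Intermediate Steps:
x(C) = 2 (x(C) = √4 = 2)
Z(H) = 2 - 7*H (Z(H) = 2 + H*(-7) = 2 - 7*H)
Z(-147) - (-30)*(41 + 48) = (2 - 7*(-147)) - (-30)*(41 + 48) = (2 + 1029) - (-30)*89 = 1031 - 1*(-2670) = 1031 + 2670 = 3701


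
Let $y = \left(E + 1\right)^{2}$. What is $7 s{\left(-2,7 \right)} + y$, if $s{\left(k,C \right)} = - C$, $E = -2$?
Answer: $-48$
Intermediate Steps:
$y = 1$ ($y = \left(-2 + 1\right)^{2} = \left(-1\right)^{2} = 1$)
$7 s{\left(-2,7 \right)} + y = 7 \left(\left(-1\right) 7\right) + 1 = 7 \left(-7\right) + 1 = -49 + 1 = -48$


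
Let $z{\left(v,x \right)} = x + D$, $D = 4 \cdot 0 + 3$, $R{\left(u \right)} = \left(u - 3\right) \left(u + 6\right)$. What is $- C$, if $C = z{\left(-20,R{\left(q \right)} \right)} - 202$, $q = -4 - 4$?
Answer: $177$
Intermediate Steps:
$q = -8$
$R{\left(u \right)} = \left(-3 + u\right) \left(6 + u\right)$
$D = 3$ ($D = 0 + 3 = 3$)
$z{\left(v,x \right)} = 3 + x$ ($z{\left(v,x \right)} = x + 3 = 3 + x$)
$C = -177$ ($C = \left(3 + \left(-18 + \left(-8\right)^{2} + 3 \left(-8\right)\right)\right) - 202 = \left(3 - -22\right) - 202 = \left(3 + 22\right) - 202 = 25 - 202 = -177$)
$- C = \left(-1\right) \left(-177\right) = 177$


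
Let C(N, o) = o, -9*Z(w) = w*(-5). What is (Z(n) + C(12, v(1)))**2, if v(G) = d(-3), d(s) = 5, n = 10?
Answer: 9025/81 ≈ 111.42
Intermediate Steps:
Z(w) = 5*w/9 (Z(w) = -w*(-5)/9 = -(-5)*w/9 = 5*w/9)
v(G) = 5
(Z(n) + C(12, v(1)))**2 = ((5/9)*10 + 5)**2 = (50/9 + 5)**2 = (95/9)**2 = 9025/81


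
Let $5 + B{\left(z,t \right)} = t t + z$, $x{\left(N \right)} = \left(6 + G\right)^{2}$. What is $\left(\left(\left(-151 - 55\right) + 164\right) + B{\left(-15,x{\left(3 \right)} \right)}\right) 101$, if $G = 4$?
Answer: $1003738$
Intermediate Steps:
$x{\left(N \right)} = 100$ ($x{\left(N \right)} = \left(6 + 4\right)^{2} = 10^{2} = 100$)
$B{\left(z,t \right)} = -5 + z + t^{2}$ ($B{\left(z,t \right)} = -5 + \left(t t + z\right) = -5 + \left(t^{2} + z\right) = -5 + \left(z + t^{2}\right) = -5 + z + t^{2}$)
$\left(\left(\left(-151 - 55\right) + 164\right) + B{\left(-15,x{\left(3 \right)} \right)}\right) 101 = \left(\left(\left(-151 - 55\right) + 164\right) - \left(20 - 10000\right)\right) 101 = \left(\left(-206 + 164\right) - -9980\right) 101 = \left(-42 + 9980\right) 101 = 9938 \cdot 101 = 1003738$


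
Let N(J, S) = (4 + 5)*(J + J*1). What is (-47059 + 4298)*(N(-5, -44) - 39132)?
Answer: 1677171942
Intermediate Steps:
N(J, S) = 18*J (N(J, S) = 9*(J + J) = 9*(2*J) = 18*J)
(-47059 + 4298)*(N(-5, -44) - 39132) = (-47059 + 4298)*(18*(-5) - 39132) = -42761*(-90 - 39132) = -42761*(-39222) = 1677171942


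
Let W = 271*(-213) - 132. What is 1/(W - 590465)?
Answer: -1/648320 ≈ -1.5424e-6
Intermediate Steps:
W = -57855 (W = -57723 - 132 = -57855)
1/(W - 590465) = 1/(-57855 - 590465) = 1/(-648320) = -1/648320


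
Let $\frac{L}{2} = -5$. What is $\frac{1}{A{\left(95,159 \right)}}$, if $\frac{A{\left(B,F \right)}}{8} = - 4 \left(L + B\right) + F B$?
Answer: $\frac{1}{118120} \approx 8.466 \cdot 10^{-6}$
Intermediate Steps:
$L = -10$ ($L = 2 \left(-5\right) = -10$)
$A{\left(B,F \right)} = 320 - 32 B + 8 B F$ ($A{\left(B,F \right)} = 8 \left(- 4 \left(-10 + B\right) + F B\right) = 8 \left(\left(40 - 4 B\right) + B F\right) = 8 \left(40 - 4 B + B F\right) = 320 - 32 B + 8 B F$)
$\frac{1}{A{\left(95,159 \right)}} = \frac{1}{320 - 3040 + 8 \cdot 95 \cdot 159} = \frac{1}{320 - 3040 + 120840} = \frac{1}{118120}$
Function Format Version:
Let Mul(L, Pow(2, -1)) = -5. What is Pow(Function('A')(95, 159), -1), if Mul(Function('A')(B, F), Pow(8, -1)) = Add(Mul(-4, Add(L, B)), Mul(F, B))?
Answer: Rational(1, 118120) ≈ 8.4660e-6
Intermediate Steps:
L = -10 (L = Mul(2, -5) = -10)
Function('A')(B, F) = Add(320, Mul(-32, B), Mul(8, B, F)) (Function('A')(B, F) = Mul(8, Add(Mul(-4, Add(-10, B)), Mul(F, B))) = Mul(8, Add(Add(40, Mul(-4, B)), Mul(B, F))) = Mul(8, Add(40, Mul(-4, B), Mul(B, F))) = Add(320, Mul(-32, B), Mul(8, B, F)))
Pow(Function('A')(95, 159), -1) = Pow(Add(320, Mul(-32, 95), Mul(8, 95, 159)), -1) = Pow(Add(320, -3040, 120840), -1) = Pow(118120, -1) = Rational(1, 118120)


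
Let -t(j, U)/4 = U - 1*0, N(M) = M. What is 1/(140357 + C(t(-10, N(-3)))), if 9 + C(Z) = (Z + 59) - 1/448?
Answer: 448/62907711 ≈ 7.1215e-6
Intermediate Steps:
t(j, U) = -4*U (t(j, U) = -4*(U - 1*0) = -4*(U + 0) = -4*U)
C(Z) = 22399/448 + Z (C(Z) = -9 + ((Z + 59) - 1/448) = -9 + ((59 + Z) - 1*1/448) = -9 + ((59 + Z) - 1/448) = -9 + (26431/448 + Z) = 22399/448 + Z)
1/(140357 + C(t(-10, N(-3)))) = 1/(140357 + (22399/448 - 4*(-3))) = 1/(140357 + (22399/448 + 12)) = 1/(140357 + 27775/448) = 1/(62907711/448) = 448/62907711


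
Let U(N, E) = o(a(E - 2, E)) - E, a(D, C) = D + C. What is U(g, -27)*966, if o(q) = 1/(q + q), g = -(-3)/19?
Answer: 208587/8 ≈ 26073.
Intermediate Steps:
a(D, C) = C + D
g = 3/19 (g = -(-3)/19 = -3*(-1/19) = 3/19 ≈ 0.15789)
o(q) = 1/(2*q)
U(N, E) = 1/(2*(-2 + 2*E)) - E (U(N, E) = 1/(2*(E + (E - 2))) - E = 1/(2*(E + (-2 + E))) - E = 1/(2*(-2 + 2*E)) - E)
U(g, -27)*966 = ((1/4 - 1*(-27)*(-1 - 27))/(-1 - 27))*966 = ((1/4 - 1*(-27)*(-28))/(-28))*966 = -(1/4 - 756)/28*966 = -1/28*(-3023/4)*966 = (3023/112)*966 = 208587/8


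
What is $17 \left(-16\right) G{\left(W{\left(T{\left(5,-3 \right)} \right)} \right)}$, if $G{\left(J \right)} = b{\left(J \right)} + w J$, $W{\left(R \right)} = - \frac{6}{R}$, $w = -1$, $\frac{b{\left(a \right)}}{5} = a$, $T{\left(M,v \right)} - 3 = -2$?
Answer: $6528$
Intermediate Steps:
$T{\left(M,v \right)} = 1$ ($T{\left(M,v \right)} = 3 - 2 = 1$)
$b{\left(a \right)} = 5 a$
$G{\left(J \right)} = 4 J$ ($G{\left(J \right)} = 5 J - J = 4 J$)
$17 \left(-16\right) G{\left(W{\left(T{\left(5,-3 \right)} \right)} \right)} = 17 \left(-16\right) 4 \left(- \frac{6}{1}\right) = - 272 \cdot 4 \left(\left(-6\right) 1\right) = - 272 \cdot 4 \left(-6\right) = \left(-272\right) \left(-24\right) = 6528$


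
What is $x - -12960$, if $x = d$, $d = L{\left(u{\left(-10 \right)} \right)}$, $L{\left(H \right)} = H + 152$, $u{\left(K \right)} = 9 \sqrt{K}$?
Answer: $13112 + 9 i \sqrt{10} \approx 13112.0 + 28.461 i$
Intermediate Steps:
$L{\left(H \right)} = 152 + H$
$d = 152 + 9 i \sqrt{10}$ ($d = 152 + 9 \sqrt{-10} = 152 + 9 i \sqrt{10} \approx 152.0 + 28.461 i$)
$x = 152 + 9 i \sqrt{10} \approx 152.0 + 28.461 i$
$x - -12960 = \left(152 + 9 i \sqrt{10}\right) - -12960 = \left(152 + 9 i \sqrt{10}\right) + 12960 = 13112 + 9 i \sqrt{10}$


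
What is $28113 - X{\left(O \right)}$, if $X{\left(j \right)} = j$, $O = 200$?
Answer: $27913$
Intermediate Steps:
$28113 - X{\left(O \right)} = 28113 - 200 = 27913$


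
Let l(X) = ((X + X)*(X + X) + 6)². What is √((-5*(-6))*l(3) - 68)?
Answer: 2*√13213 ≈ 229.90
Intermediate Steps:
l(X) = (6 + 4*X²)² (l(X) = ((2*X)*(2*X) + 6)² = (4*X² + 6)² = (6 + 4*X²)²)
√((-5*(-6))*l(3) - 68) = √((-5*(-6))*(4*(3 + 2*3²)²) - 68) = √(30*(4*(3 + 2*9)²) - 68) = √(30*(4*(3 + 18)²) - 68) = √(30*(4*21²) - 68) = √(30*(4*441) - 68) = √(30*1764 - 68) = √(52920 - 68) = √52852 = 2*√13213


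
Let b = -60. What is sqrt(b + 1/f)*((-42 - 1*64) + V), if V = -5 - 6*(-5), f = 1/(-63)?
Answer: -81*I*sqrt(123) ≈ -898.33*I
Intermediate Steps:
f = -1/63 ≈ -0.015873
V = 25 (V = -5 + 30 = 25)
sqrt(b + 1/f)*((-42 - 1*64) + V) = sqrt(-60 + 1/(-1/63))*((-42 - 1*64) + 25) = sqrt(-60 - 63)*((-42 - 64) + 25) = sqrt(-123)*(-106 + 25) = (I*sqrt(123))*(-81) = -81*I*sqrt(123)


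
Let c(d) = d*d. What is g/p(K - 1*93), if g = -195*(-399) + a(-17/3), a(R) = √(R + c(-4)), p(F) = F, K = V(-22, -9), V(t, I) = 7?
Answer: -77805/86 - √93/258 ≈ -904.75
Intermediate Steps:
c(d) = d²
K = 7
a(R) = √(16 + R) (a(R) = √(R + (-4)²) = √(R + 16) = √(16 + R))
g = 77805 + √93/3 (g = -195*(-399) + √(16 - 17/3) = 77805 + √(16 - 17*⅓) = 77805 + √(16 - 17/3) = 77805 + √(31/3) = 77805 + √93/3 ≈ 77808.)
g/p(K - 1*93) = (77805 + √93/3)/(7 - 1*93) = (77805 + √93/3)/(7 - 93) = (77805 + √93/3)/(-86) = (77805 + √93/3)*(-1/86) = -77805/86 - √93/258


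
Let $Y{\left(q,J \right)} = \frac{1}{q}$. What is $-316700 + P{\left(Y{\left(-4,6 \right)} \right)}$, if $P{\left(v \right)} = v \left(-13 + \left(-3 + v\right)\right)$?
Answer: $- \frac{5067135}{16} \approx -3.167 \cdot 10^{5}$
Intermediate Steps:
$P{\left(v \right)} = v \left(-16 + v\right)$
$-316700 + P{\left(Y{\left(-4,6 \right)} \right)} = -316700 + \frac{-16 + \frac{1}{-4}}{-4} = -316700 - \frac{-16 - \frac{1}{4}}{4} = -316700 - - \frac{65}{16} = -316700 + \frac{65}{16} = - \frac{5067135}{16}$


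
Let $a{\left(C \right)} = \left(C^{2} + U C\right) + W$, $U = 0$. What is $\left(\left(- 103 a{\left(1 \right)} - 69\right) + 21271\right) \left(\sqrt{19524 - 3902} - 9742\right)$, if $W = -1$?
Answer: $-206549884 + 21202 \sqrt{15622} \approx -2.039 \cdot 10^{8}$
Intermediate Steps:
$a{\left(C \right)} = -1 + C^{2}$ ($a{\left(C \right)} = \left(C^{2} + 0 C\right) - 1 = \left(C^{2} + 0\right) - 1 = C^{2} - 1 = -1 + C^{2}$)
$\left(\left(- 103 a{\left(1 \right)} - 69\right) + 21271\right) \left(\sqrt{19524 - 3902} - 9742\right) = \left(\left(- 103 \left(-1 + 1^{2}\right) - 69\right) + 21271\right) \left(\sqrt{19524 - 3902} - 9742\right) = \left(\left(- 103 \left(-1 + 1\right) - 69\right) + 21271\right) \left(\sqrt{15622} - 9742\right) = \left(\left(\left(-103\right) 0 - 69\right) + 21271\right) \left(-9742 + \sqrt{15622}\right) = \left(\left(0 - 69\right) + 21271\right) \left(-9742 + \sqrt{15622}\right) = \left(-69 + 21271\right) \left(-9742 + \sqrt{15622}\right) = 21202 \left(-9742 + \sqrt{15622}\right) = -206549884 + 21202 \sqrt{15622}$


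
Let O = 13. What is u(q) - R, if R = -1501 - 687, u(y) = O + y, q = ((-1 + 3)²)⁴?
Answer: 2457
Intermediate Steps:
q = 256 (q = (2²)⁴ = 4⁴ = 256)
u(y) = 13 + y
R = -2188
u(q) - R = (13 + 256) - 1*(-2188) = 269 + 2188 = 2457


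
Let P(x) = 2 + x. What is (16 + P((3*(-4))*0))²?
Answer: 324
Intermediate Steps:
(16 + P((3*(-4))*0))² = (16 + (2 + (3*(-4))*0))² = (16 + (2 - 12*0))² = (16 + (2 + 0))² = (16 + 2)² = 18² = 324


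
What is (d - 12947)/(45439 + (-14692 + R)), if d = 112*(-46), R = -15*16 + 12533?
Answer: -18099/43040 ≈ -0.42052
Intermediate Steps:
R = 12293 (R = -240 + 12533 = 12293)
d = -5152
(d - 12947)/(45439 + (-14692 + R)) = (-5152 - 12947)/(45439 + (-14692 + 12293)) = -18099/(45439 - 2399) = -18099/43040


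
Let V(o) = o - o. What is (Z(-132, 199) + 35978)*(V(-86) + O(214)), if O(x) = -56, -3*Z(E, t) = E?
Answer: -2017232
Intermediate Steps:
Z(E, t) = -E/3
V(o) = 0
(Z(-132, 199) + 35978)*(V(-86) + O(214)) = (-1/3*(-132) + 35978)*(0 - 56) = (44 + 35978)*(-56) = 36022*(-56) = -2017232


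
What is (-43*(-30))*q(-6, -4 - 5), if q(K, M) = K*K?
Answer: 46440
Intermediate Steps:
q(K, M) = K²
(-43*(-30))*q(-6, -4 - 5) = -43*(-30)*(-6)² = 1290*36 = 46440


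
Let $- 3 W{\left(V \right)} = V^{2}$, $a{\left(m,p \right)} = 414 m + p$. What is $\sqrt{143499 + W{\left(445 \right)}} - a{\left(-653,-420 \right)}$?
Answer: $270762 + \frac{2 \sqrt{174354}}{3} \approx 2.7104 \cdot 10^{5}$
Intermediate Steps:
$a{\left(m,p \right)} = p + 414 m$
$W{\left(V \right)} = - \frac{V^{2}}{3}$
$\sqrt{143499 + W{\left(445 \right)}} - a{\left(-653,-420 \right)} = \sqrt{143499 - \frac{445^{2}}{3}} - \left(-420 + 414 \left(-653\right)\right) = \sqrt{143499 - \frac{198025}{3}} - \left(-420 - 270342\right) = \sqrt{143499 - \frac{198025}{3}} - -270762 = \sqrt{\frac{232472}{3}} + 270762 = \frac{2 \sqrt{174354}}{3} + 270762 = 270762 + \frac{2 \sqrt{174354}}{3}$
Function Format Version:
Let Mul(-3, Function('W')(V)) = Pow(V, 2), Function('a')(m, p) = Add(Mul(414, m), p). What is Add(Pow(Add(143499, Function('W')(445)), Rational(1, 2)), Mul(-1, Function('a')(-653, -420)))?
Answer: Add(270762, Mul(Rational(2, 3), Pow(174354, Rational(1, 2)))) ≈ 2.7104e+5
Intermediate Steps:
Function('a')(m, p) = Add(p, Mul(414, m))
Function('W')(V) = Mul(Rational(-1, 3), Pow(V, 2))
Add(Pow(Add(143499, Function('W')(445)), Rational(1, 2)), Mul(-1, Function('a')(-653, -420))) = Add(Pow(Add(143499, Mul(Rational(-1, 3), Pow(445, 2))), Rational(1, 2)), Mul(-1, Add(-420, Mul(414, -653)))) = Add(Pow(Add(143499, Mul(Rational(-1, 3), 198025)), Rational(1, 2)), Mul(-1, Add(-420, -270342))) = Add(Pow(Add(143499, Rational(-198025, 3)), Rational(1, 2)), Mul(-1, -270762)) = Add(Pow(Rational(232472, 3), Rational(1, 2)), 270762) = Add(Mul(Rational(2, 3), Pow(174354, Rational(1, 2))), 270762) = Add(270762, Mul(Rational(2, 3), Pow(174354, Rational(1, 2))))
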